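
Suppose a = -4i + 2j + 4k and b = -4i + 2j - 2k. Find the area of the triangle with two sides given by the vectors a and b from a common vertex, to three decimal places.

i: 2·(-2) - 4·2 = -4 - 8 = -12
j: 4·(-4) - (-4)·(-2) = -16 - 8 = -24
k: (-4)·2 - 2·(-4) = -8 - (-8) = 0
a × b = (-12, -24, 0)
|a × b| = √((-12)² + (-24)² + 0²) = √720 ≈ 26.8328
area = ½ · 26.8328 ≈ 13.416

13.416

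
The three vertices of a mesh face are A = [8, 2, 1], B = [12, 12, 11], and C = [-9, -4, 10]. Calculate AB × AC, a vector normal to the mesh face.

(150, -206, 146)

AB = (4, 10, 10)
AC = (-17, -6, 9)
i: 10·9 - 10·(-6) = 90 - (-60) = 150
j: 10·(-17) - 4·9 = -170 - 36 = -206
k: 4·(-6) - 10·(-17) = -24 - (-170) = 146
AB × AC = (150, -206, 146)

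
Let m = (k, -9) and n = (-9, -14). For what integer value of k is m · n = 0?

14

m · n = k·(-9) + (-9)·(-14) = 126 - 9k
Set equal to 0: -9k = -126, so k = 14.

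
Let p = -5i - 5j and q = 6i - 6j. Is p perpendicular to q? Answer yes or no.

yes

p · q = (-5)·6 + (-5)·(-6) = -30 + 30 = 0
Zero, so the vectors are orthogonal.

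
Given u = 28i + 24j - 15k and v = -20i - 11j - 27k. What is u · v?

u · v = 28·(-20) + 24·(-11) + (-15)·(-27) = -560 - 264 + 405 = -419

-419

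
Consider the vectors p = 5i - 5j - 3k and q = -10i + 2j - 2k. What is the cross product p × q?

i: (-5)·(-2) - (-3)·2 = 10 - (-6) = 16
j: (-3)·(-10) - 5·(-2) = 30 - (-10) = 40
k: 5·2 - (-5)·(-10) = 10 - 50 = -40
p × q = (16, 40, -40)

(16, 40, -40)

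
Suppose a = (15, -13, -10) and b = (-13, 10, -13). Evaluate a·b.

a · b = 15·(-13) + (-13)·10 + (-10)·(-13) = -195 - 130 + 130 = -195

-195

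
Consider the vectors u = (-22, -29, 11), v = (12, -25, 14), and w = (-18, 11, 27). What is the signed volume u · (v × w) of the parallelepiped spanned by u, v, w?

31444

v × w:
i: (-25)·27 - 14·11 = -675 - 154 = -829
j: 14·(-18) - 12·27 = -252 - 324 = -576
k: 12·11 - (-25)·(-18) = 132 - 450 = -318
v × w = (-829, -576, -318)
u · (v × w) = (-22)·(-829) + (-29)·(-576) + 11·(-318) = 18238 + 16704 - 3498 = 31444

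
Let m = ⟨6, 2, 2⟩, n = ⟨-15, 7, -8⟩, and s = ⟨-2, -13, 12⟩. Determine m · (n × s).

690

n × s:
i: 7·12 - (-8)·(-13) = 84 - 104 = -20
j: (-8)·(-2) - (-15)·12 = 16 - (-180) = 196
k: (-15)·(-13) - 7·(-2) = 195 - (-14) = 209
n × s = (-20, 196, 209)
m · (n × s) = 6·(-20) + 2·196 + 2·209 = -120 + 392 + 418 = 690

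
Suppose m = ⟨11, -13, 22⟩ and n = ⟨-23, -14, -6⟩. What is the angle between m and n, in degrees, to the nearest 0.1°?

105.3

m · n = 11·(-23) + (-13)·(-14) + 22·(-6) = -253 + 182 - 132 = -203
|m|² = 121 + 169 + 484 = 774,  |m| = √774 ≈ 27.820855
|n|² = 529 + 196 + 36 = 761,  |n| = √761 ≈ 27.586228
cos θ = -203 / (27.820855 · 27.586228) ≈ -0.26450
θ = arccos(-0.26450) ≈ 105.3°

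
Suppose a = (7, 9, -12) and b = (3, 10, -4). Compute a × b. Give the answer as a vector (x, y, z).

i: 9·(-4) - (-12)·10 = -36 - (-120) = 84
j: (-12)·3 - 7·(-4) = -36 - (-28) = -8
k: 7·10 - 9·3 = 70 - 27 = 43
a × b = (84, -8, 43)

(84, -8, 43)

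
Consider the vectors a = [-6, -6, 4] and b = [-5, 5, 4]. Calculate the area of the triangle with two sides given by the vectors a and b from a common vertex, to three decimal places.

37.256

i: (-6)·4 - 4·5 = -24 - 20 = -44
j: 4·(-5) - (-6)·4 = -20 - (-24) = 4
k: (-6)·5 - (-6)·(-5) = -30 - 30 = -60
a × b = (-44, 4, -60)
|a × b| = √((-44)² + 4² + (-60)²) = √5552 ≈ 74.5117
area = ½ · 74.5117 ≈ 37.256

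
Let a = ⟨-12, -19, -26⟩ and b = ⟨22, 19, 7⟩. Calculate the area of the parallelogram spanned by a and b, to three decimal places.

i: (-19)·7 - (-26)·19 = -133 - (-494) = 361
j: (-26)·22 - (-12)·7 = -572 - (-84) = -488
k: (-12)·19 - (-19)·22 = -228 - (-418) = 190
a × b = (361, -488, 190)
|a × b| = √(361² + (-488)² + 190²) = √404565 ≈ 636.0542

636.054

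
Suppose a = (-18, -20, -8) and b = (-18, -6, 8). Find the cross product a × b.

i: (-20)·8 - (-8)·(-6) = -160 - 48 = -208
j: (-8)·(-18) - (-18)·8 = 144 - (-144) = 288
k: (-18)·(-6) - (-20)·(-18) = 108 - 360 = -252
a × b = (-208, 288, -252)

(-208, 288, -252)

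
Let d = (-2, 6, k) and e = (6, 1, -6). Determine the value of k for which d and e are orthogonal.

d · e = (-2)·6 + 6·1 + k·(-6) = -6 - 6k
Set equal to 0: -6k = 6, so k = -1.

-1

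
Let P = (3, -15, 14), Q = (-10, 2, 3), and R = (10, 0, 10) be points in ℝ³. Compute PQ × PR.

PQ = (-13, 17, -11)
PR = (7, 15, -4)
i: 17·(-4) - (-11)·15 = -68 - (-165) = 97
j: (-11)·7 - (-13)·(-4) = -77 - 52 = -129
k: (-13)·15 - 17·7 = -195 - 119 = -314
PQ × PR = (97, -129, -314)

(97, -129, -314)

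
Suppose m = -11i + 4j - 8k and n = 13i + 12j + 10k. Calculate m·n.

-175

m · n = (-11)·13 + 4·12 + (-8)·10 = -143 + 48 - 80 = -175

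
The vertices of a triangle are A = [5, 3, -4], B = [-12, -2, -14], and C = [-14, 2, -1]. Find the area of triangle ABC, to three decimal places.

AB = (-17, -5, -10),  AC = (-19, -1, 3)
i: (-5)·3 - (-10)·(-1) = -15 - 10 = -25
j: (-10)·(-19) - (-17)·3 = 190 - (-51) = 241
k: (-17)·(-1) - (-5)·(-19) = 17 - 95 = -78
AB × AC = (-25, 241, -78)
|AB × AC| = √64790 ≈ 254.5388
area = ½ · 254.5388 ≈ 127.269

127.269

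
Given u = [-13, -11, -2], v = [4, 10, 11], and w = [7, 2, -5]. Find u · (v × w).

v × w:
i: 10·(-5) - 11·2 = -50 - 22 = -72
j: 11·7 - 4·(-5) = 77 - (-20) = 97
k: 4·2 - 10·7 = 8 - 70 = -62
v × w = (-72, 97, -62)
u · (v × w) = (-13)·(-72) + (-11)·97 + (-2)·(-62) = 936 - 1067 + 124 = -7

-7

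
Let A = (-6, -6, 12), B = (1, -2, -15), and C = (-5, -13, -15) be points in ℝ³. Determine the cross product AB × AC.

AB = (7, 4, -27)
AC = (1, -7, -27)
i: 4·(-27) - (-27)·(-7) = -108 - 189 = -297
j: (-27)·1 - 7·(-27) = -27 - (-189) = 162
k: 7·(-7) - 4·1 = -49 - 4 = -53
AB × AC = (-297, 162, -53)

(-297, 162, -53)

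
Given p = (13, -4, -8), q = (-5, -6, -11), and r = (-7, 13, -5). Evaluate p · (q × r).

q × r:
i: (-6)·(-5) - (-11)·13 = 30 - (-143) = 173
j: (-11)·(-7) - (-5)·(-5) = 77 - 25 = 52
k: (-5)·13 - (-6)·(-7) = -65 - 42 = -107
q × r = (173, 52, -107)
p · (q × r) = 13·173 + (-4)·52 + (-8)·(-107) = 2249 - 208 + 856 = 2897

2897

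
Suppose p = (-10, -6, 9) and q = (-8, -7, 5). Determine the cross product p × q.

i: (-6)·5 - 9·(-7) = -30 - (-63) = 33
j: 9·(-8) - (-10)·5 = -72 - (-50) = -22
k: (-10)·(-7) - (-6)·(-8) = 70 - 48 = 22
p × q = (33, -22, 22)

(33, -22, 22)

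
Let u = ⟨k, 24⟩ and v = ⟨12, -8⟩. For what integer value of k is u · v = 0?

u · v = k·12 + 24·(-8) = -192 + 12k
Set equal to 0: 12k = 192, so k = 16.

16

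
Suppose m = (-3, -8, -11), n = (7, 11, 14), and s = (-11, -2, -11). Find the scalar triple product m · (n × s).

n × s:
i: 11·(-11) - 14·(-2) = -121 - (-28) = -93
j: 14·(-11) - 7·(-11) = -154 - (-77) = -77
k: 7·(-2) - 11·(-11) = -14 - (-121) = 107
n × s = (-93, -77, 107)
m · (n × s) = (-3)·(-93) + (-8)·(-77) + (-11)·107 = 279 + 616 - 1177 = -282

-282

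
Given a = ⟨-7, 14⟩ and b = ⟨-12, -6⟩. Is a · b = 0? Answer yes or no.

yes

a · b = (-7)·(-12) + 14·(-6) = 84 - 84 = 0
Zero, so the vectors are orthogonal.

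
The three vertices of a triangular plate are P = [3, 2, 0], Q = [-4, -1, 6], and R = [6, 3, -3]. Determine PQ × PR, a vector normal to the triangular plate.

PQ = (-7, -3, 6)
PR = (3, 1, -3)
i: (-3)·(-3) - 6·1 = 9 - 6 = 3
j: 6·3 - (-7)·(-3) = 18 - 21 = -3
k: (-7)·1 - (-3)·3 = -7 - (-9) = 2
PQ × PR = (3, -3, 2)

(3, -3, 2)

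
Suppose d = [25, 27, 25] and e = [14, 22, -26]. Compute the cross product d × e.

(-1252, 1000, 172)

i: 27·(-26) - 25·22 = -702 - 550 = -1252
j: 25·14 - 25·(-26) = 350 - (-650) = 1000
k: 25·22 - 27·14 = 550 - 378 = 172
d × e = (-1252, 1000, 172)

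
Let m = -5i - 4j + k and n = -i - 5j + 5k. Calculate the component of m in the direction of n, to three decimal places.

m · n = (-5)·(-1) + (-4)·(-5) + 1·5 = 5 + 20 + 5 = 30
|n| = √(1 + 25 + 25) = √51 ≈ 7.1414
comp_n m = 30 / √51 ≈ 4.201

4.201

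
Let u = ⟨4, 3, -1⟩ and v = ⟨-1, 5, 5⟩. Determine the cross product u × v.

(20, -19, 23)

i: 3·5 - (-1)·5 = 15 - (-5) = 20
j: (-1)·(-1) - 4·5 = 1 - 20 = -19
k: 4·5 - 3·(-1) = 20 - (-3) = 23
u × v = (20, -19, 23)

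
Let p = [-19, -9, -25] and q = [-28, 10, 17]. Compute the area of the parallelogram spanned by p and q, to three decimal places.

1118.616

i: (-9)·17 - (-25)·10 = -153 - (-250) = 97
j: (-25)·(-28) - (-19)·17 = 700 - (-323) = 1023
k: (-19)·10 - (-9)·(-28) = -190 - 252 = -442
p × q = (97, 1023, -442)
|p × q| = √(97² + 1023² + (-442)²) = √1251302 ≈ 1118.6161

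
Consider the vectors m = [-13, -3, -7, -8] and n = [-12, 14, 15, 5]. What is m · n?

-31

m · n = (-13)·(-12) + (-3)·14 + (-7)·15 + (-8)·5 = 156 - 42 - 105 - 40 = -31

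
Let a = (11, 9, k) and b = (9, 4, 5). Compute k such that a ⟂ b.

-27

a · b = 11·9 + 9·4 + k·5 = 135 + 5k
Set equal to 0: 5k = -135, so k = -27.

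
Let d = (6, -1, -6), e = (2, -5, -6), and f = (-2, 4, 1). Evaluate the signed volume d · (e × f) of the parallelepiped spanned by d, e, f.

116

e × f:
i: (-5)·1 - (-6)·4 = -5 - (-24) = 19
j: (-6)·(-2) - 2·1 = 12 - 2 = 10
k: 2·4 - (-5)·(-2) = 8 - 10 = -2
e × f = (19, 10, -2)
d · (e × f) = 6·19 + (-1)·10 + (-6)·(-2) = 114 - 10 + 12 = 116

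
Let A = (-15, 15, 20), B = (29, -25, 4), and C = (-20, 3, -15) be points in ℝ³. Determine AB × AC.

AB = (44, -40, -16)
AC = (-5, -12, -35)
i: (-40)·(-35) - (-16)·(-12) = 1400 - 192 = 1208
j: (-16)·(-5) - 44·(-35) = 80 - (-1540) = 1620
k: 44·(-12) - (-40)·(-5) = -528 - 200 = -728
AB × AC = (1208, 1620, -728)

(1208, 1620, -728)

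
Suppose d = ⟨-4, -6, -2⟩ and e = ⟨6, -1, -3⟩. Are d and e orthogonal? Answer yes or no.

no

d · e = (-4)·6 + (-6)·(-1) + (-2)·(-3) = -24 + 6 + 6 = -12
Nonzero, so the vectors are not orthogonal.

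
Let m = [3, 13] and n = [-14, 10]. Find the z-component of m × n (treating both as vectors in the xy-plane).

212

3·10 - 13·(-14) = 30 - (-182) = 212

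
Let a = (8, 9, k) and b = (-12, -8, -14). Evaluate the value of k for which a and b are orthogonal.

-12

a · b = 8·(-12) + 9·(-8) + k·(-14) = -168 - 14k
Set equal to 0: -14k = 168, so k = -12.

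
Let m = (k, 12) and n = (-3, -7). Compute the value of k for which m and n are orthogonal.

-28

m · n = k·(-3) + 12·(-7) = -84 - 3k
Set equal to 0: -3k = 84, so k = -28.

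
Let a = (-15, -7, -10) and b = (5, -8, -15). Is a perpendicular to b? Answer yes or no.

no

a · b = (-15)·5 + (-7)·(-8) + (-10)·(-15) = -75 + 56 + 150 = 131
Nonzero, so the vectors are not orthogonal.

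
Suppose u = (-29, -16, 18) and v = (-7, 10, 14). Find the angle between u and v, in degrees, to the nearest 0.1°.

u · v = (-29)·(-7) + (-16)·10 + 18·14 = 203 - 160 + 252 = 295
|u|² = 841 + 256 + 324 = 1421,  |u| = √1421 ≈ 37.696154
|v|² = 49 + 100 + 196 = 345,  |v| = √345 ≈ 18.574176
cos θ = 295 / (37.696154 · 18.574176) ≈ 0.42132
θ = arccos(0.42132) ≈ 65.1°

65.1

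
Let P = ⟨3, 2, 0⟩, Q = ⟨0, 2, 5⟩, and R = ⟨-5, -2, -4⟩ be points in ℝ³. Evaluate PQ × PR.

PQ = (-3, 0, 5)
PR = (-8, -4, -4)
i: 0·(-4) - 5·(-4) = 0 - (-20) = 20
j: 5·(-8) - (-3)·(-4) = -40 - 12 = -52
k: (-3)·(-4) - 0·(-8) = 12 - 0 = 12
PQ × PR = (20, -52, 12)

(20, -52, 12)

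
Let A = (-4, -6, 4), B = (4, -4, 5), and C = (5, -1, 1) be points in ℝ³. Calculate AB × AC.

AB = (8, 2, 1)
AC = (9, 5, -3)
i: 2·(-3) - 1·5 = -6 - 5 = -11
j: 1·9 - 8·(-3) = 9 - (-24) = 33
k: 8·5 - 2·9 = 40 - 18 = 22
AB × AC = (-11, 33, 22)

(-11, 33, 22)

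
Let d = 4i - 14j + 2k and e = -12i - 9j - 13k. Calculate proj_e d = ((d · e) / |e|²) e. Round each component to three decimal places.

d · e = 4·(-12) + (-14)·(-9) + 2·(-13) = -48 + 126 - 26 = 52
|e|² = 144 + 81 + 169 = 394
proj_e d = (52/394) · (-12, -9, -13) ≈ (-1.584, -1.188, -1.716)

(-1.584, -1.188, -1.716)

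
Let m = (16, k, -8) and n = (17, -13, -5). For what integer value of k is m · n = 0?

24

m · n = 16·17 + k·(-13) + (-8)·(-5) = 312 - 13k
Set equal to 0: -13k = -312, so k = 24.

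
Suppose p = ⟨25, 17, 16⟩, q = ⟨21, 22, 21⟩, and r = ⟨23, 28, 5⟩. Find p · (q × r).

q × r:
i: 22·5 - 21·28 = 110 - 588 = -478
j: 21·23 - 21·5 = 483 - 105 = 378
k: 21·28 - 22·23 = 588 - 506 = 82
q × r = (-478, 378, 82)
p · (q × r) = 25·(-478) + 17·378 + 16·82 = -11950 + 6426 + 1312 = -4212

-4212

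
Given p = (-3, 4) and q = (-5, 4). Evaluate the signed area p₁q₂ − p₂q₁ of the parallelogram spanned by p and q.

(-3)·4 - 4·(-5) = -12 - (-20) = 8

8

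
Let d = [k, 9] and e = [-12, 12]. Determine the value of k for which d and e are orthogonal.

d · e = k·(-12) + 9·12 = 108 - 12k
Set equal to 0: -12k = -108, so k = 9.

9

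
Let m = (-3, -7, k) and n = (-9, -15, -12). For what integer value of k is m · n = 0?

11

m · n = (-3)·(-9) + (-7)·(-15) + k·(-12) = 132 - 12k
Set equal to 0: -12k = -132, so k = 11.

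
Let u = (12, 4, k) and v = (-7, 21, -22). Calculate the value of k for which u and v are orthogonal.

0

u · v = 12·(-7) + 4·21 + k·(-22) = 0 - 22k
Set equal to 0: -22k = 0, so k = 0.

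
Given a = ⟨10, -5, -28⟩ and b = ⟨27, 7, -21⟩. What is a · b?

823

a · b = 10·27 + (-5)·7 + (-28)·(-21) = 270 - 35 + 588 = 823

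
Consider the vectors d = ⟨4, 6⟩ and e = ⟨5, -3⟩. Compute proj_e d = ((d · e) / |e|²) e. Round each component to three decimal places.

d · e = 4·5 + 6·(-3) = 20 - 18 = 2
|e|² = 25 + 9 = 34
proj_e d = (2/34) · (5, -3) ≈ (0.294, -0.176)

(0.294, -0.176)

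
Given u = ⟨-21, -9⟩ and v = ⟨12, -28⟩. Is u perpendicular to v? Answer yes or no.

u · v = (-21)·12 + (-9)·(-28) = -252 + 252 = 0
Zero, so the vectors are orthogonal.

yes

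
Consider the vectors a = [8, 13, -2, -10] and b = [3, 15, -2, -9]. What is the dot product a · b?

313

a · b = 8·3 + 13·15 + (-2)·(-2) + (-10)·(-9) = 24 + 195 + 4 + 90 = 313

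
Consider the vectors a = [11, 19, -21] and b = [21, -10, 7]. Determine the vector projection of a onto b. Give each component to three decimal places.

(-3.773, 1.797, -1.258)

a · b = 11·21 + 19·(-10) + (-21)·7 = 231 - 190 - 147 = -106
|b|² = 441 + 100 + 49 = 590
proj_b a = (-106/590) · (21, -10, 7) ≈ (-3.773, 1.797, -1.258)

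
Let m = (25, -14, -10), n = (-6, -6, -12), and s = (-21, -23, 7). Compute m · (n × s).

n × s:
i: (-6)·7 - (-12)·(-23) = -42 - 276 = -318
j: (-12)·(-21) - (-6)·7 = 252 - (-42) = 294
k: (-6)·(-23) - (-6)·(-21) = 138 - 126 = 12
n × s = (-318, 294, 12)
m · (n × s) = 25·(-318) + (-14)·294 + (-10)·12 = -7950 - 4116 - 120 = -12186

-12186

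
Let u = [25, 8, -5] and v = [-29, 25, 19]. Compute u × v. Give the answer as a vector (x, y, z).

(277, -330, 857)

i: 8·19 - (-5)·25 = 152 - (-125) = 277
j: (-5)·(-29) - 25·19 = 145 - 475 = -330
k: 25·25 - 8·(-29) = 625 - (-232) = 857
u × v = (277, -330, 857)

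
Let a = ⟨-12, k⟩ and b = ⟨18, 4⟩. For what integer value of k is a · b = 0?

a · b = (-12)·18 + k·4 = -216 + 4k
Set equal to 0: 4k = 216, so k = 54.

54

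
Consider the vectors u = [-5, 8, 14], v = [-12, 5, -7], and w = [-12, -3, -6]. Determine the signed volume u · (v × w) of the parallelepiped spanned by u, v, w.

v × w:
i: 5·(-6) - (-7)·(-3) = -30 - 21 = -51
j: (-7)·(-12) - (-12)·(-6) = 84 - 72 = 12
k: (-12)·(-3) - 5·(-12) = 36 - (-60) = 96
v × w = (-51, 12, 96)
u · (v × w) = (-5)·(-51) + 8·12 + 14·96 = 255 + 96 + 1344 = 1695

1695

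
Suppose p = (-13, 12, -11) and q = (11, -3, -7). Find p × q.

i: 12·(-7) - (-11)·(-3) = -84 - 33 = -117
j: (-11)·11 - (-13)·(-7) = -121 - 91 = -212
k: (-13)·(-3) - 12·11 = 39 - 132 = -93
p × q = (-117, -212, -93)

(-117, -212, -93)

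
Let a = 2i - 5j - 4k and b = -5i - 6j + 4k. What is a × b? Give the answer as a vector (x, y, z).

i: (-5)·4 - (-4)·(-6) = -20 - 24 = -44
j: (-4)·(-5) - 2·4 = 20 - 8 = 12
k: 2·(-6) - (-5)·(-5) = -12 - 25 = -37
a × b = (-44, 12, -37)

(-44, 12, -37)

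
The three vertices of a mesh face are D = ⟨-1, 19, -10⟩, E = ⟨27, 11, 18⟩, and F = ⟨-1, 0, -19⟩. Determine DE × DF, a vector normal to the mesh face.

DE = (28, -8, 28)
DF = (0, -19, -9)
i: (-8)·(-9) - 28·(-19) = 72 - (-532) = 604
j: 28·0 - 28·(-9) = 0 - (-252) = 252
k: 28·(-19) - (-8)·0 = -532 - 0 = -532
DE × DF = (604, 252, -532)

(604, 252, -532)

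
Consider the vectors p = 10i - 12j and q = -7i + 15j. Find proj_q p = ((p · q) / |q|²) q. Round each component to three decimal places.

p · q = 10·(-7) + (-12)·15 = -70 - 180 = -250
|q|² = 49 + 225 = 274
proj_q p = (-250/274) · (-7, 15) ≈ (6.387, -13.686)

(6.387, -13.686)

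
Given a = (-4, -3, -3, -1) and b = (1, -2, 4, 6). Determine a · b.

a · b = (-4)·1 + (-3)·(-2) + (-3)·4 + (-1)·6 = -4 + 6 - 12 - 6 = -16

-16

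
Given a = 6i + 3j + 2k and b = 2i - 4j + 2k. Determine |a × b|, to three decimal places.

34.059

i: 3·2 - 2·(-4) = 6 - (-8) = 14
j: 2·2 - 6·2 = 4 - 12 = -8
k: 6·(-4) - 3·2 = -24 - 6 = -30
a × b = (14, -8, -30)
|a × b| = √(14² + (-8)² + (-30)²) = √1160 ≈ 34.0588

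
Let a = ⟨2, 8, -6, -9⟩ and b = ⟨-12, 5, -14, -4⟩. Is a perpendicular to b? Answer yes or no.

no

a · b = 2·(-12) + 8·5 + (-6)·(-14) + (-9)·(-4) = -24 + 40 + 84 + 36 = 136
Nonzero, so the vectors are not orthogonal.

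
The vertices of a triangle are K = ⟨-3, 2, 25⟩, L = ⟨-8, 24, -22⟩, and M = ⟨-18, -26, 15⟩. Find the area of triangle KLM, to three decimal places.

KL = (-5, 22, -47),  KM = (-15, -28, -10)
i: 22·(-10) - (-47)·(-28) = -220 - 1316 = -1536
j: (-47)·(-15) - (-5)·(-10) = 705 - 50 = 655
k: (-5)·(-28) - 22·(-15) = 140 - (-330) = 470
KL × KM = (-1536, 655, 470)
|KL × KM| = √3009221 ≈ 1734.7106
area = ½ · 1734.7106 ≈ 867.355

867.355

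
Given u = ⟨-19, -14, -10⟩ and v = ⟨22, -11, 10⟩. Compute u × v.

(-250, -30, 517)

i: (-14)·10 - (-10)·(-11) = -140 - 110 = -250
j: (-10)·22 - (-19)·10 = -220 - (-190) = -30
k: (-19)·(-11) - (-14)·22 = 209 - (-308) = 517
u × v = (-250, -30, 517)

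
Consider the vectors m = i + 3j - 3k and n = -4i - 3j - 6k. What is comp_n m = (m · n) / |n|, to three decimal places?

m · n = 1·(-4) + 3·(-3) + (-3)·(-6) = -4 - 9 + 18 = 5
|n| = √(16 + 9 + 36) = √61 ≈ 7.8102
comp_n m = 5 / √61 ≈ 0.640

0.640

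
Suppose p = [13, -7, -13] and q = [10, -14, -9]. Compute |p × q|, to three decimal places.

163.933

i: (-7)·(-9) - (-13)·(-14) = 63 - 182 = -119
j: (-13)·10 - 13·(-9) = -130 - (-117) = -13
k: 13·(-14) - (-7)·10 = -182 - (-70) = -112
p × q = (-119, -13, -112)
|p × q| = √((-119)² + (-13)² + (-112)²) = √26874 ≈ 163.9329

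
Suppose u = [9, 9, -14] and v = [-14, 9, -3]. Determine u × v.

(99, 223, 207)

i: 9·(-3) - (-14)·9 = -27 - (-126) = 99
j: (-14)·(-14) - 9·(-3) = 196 - (-27) = 223
k: 9·9 - 9·(-14) = 81 - (-126) = 207
u × v = (99, 223, 207)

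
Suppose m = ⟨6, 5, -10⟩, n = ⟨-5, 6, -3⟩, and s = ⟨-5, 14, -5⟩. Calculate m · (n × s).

n × s:
i: 6·(-5) - (-3)·14 = -30 - (-42) = 12
j: (-3)·(-5) - (-5)·(-5) = 15 - 25 = -10
k: (-5)·14 - 6·(-5) = -70 - (-30) = -40
n × s = (12, -10, -40)
m · (n × s) = 6·12 + 5·(-10) + (-10)·(-40) = 72 - 50 + 400 = 422

422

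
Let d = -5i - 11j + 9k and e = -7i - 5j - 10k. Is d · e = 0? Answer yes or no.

yes

d · e = (-5)·(-7) + (-11)·(-5) + 9·(-10) = 35 + 55 - 90 = 0
Zero, so the vectors are orthogonal.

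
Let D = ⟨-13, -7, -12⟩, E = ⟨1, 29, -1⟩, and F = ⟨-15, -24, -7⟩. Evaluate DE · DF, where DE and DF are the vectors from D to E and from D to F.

-585

DE = E − D = (14, 36, 11)
DF = F − D = (-2, -17, 5)
DE · DF = 14·(-2) + 36·(-17) + 11·5 = -28 - 612 + 55 = -585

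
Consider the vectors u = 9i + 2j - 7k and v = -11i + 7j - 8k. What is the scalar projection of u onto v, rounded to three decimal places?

u · v = 9·(-11) + 2·7 + (-7)·(-8) = -99 + 14 + 56 = -29
|v| = √(121 + 49 + 64) = √234 ≈ 15.2971
comp_v u = -29 / √234 ≈ -1.896

-1.896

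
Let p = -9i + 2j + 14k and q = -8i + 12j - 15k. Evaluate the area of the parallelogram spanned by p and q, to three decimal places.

i: 2·(-15) - 14·12 = -30 - 168 = -198
j: 14·(-8) - (-9)·(-15) = -112 - 135 = -247
k: (-9)·12 - 2·(-8) = -108 - (-16) = -92
p × q = (-198, -247, -92)
|p × q| = √((-198)² + (-247)² + (-92)²) = √108677 ≈ 329.6619

329.662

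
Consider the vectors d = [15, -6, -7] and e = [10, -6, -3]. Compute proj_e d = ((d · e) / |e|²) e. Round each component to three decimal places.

d · e = 15·10 + (-6)·(-6) + (-7)·(-3) = 150 + 36 + 21 = 207
|e|² = 100 + 36 + 9 = 145
proj_e d = (207/145) · (10, -6, -3) ≈ (14.276, -8.566, -4.283)

(14.276, -8.566, -4.283)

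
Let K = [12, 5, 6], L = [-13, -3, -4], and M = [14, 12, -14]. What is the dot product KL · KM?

94

KL = L − K = (-25, -8, -10)
KM = M − K = (2, 7, -20)
KL · KM = (-25)·2 + (-8)·7 + (-10)·(-20) = -50 - 56 + 200 = 94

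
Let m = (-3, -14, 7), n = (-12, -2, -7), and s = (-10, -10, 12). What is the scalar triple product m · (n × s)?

n × s:
i: (-2)·12 - (-7)·(-10) = -24 - 70 = -94
j: (-7)·(-10) - (-12)·12 = 70 - (-144) = 214
k: (-12)·(-10) - (-2)·(-10) = 120 - 20 = 100
n × s = (-94, 214, 100)
m · (n × s) = (-3)·(-94) + (-14)·214 + 7·100 = 282 - 2996 + 700 = -2014

-2014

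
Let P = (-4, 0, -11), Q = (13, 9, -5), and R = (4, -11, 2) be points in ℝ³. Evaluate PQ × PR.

PQ = (17, 9, 6)
PR = (8, -11, 13)
i: 9·13 - 6·(-11) = 117 - (-66) = 183
j: 6·8 - 17·13 = 48 - 221 = -173
k: 17·(-11) - 9·8 = -187 - 72 = -259
PQ × PR = (183, -173, -259)

(183, -173, -259)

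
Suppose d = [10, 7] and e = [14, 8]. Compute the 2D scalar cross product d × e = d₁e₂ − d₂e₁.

-18

10·8 - 7·14 = 80 - 98 = -18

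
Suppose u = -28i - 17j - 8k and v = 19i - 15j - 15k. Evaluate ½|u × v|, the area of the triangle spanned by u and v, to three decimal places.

i: (-17)·(-15) - (-8)·(-15) = 255 - 120 = 135
j: (-8)·19 - (-28)·(-15) = -152 - 420 = -572
k: (-28)·(-15) - (-17)·19 = 420 - (-323) = 743
u × v = (135, -572, 743)
|u × v| = √(135² + (-572)² + 743²) = √897458 ≈ 947.3426
area = ½ · 947.3426 ≈ 473.671

473.671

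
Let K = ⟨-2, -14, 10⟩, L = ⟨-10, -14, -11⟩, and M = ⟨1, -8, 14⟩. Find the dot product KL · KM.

-108

KL = L − K = (-8, 0, -21)
KM = M − K = (3, 6, 4)
KL · KM = (-8)·3 + 0·6 + (-21)·4 = -24 + 0 - 84 = -108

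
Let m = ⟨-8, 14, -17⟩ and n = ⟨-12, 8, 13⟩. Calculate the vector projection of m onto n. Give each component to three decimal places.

m · n = (-8)·(-12) + 14·8 + (-17)·13 = 96 + 112 - 221 = -13
|n|² = 144 + 64 + 169 = 377
proj_n m = (-13/377) · (-12, 8, 13) ≈ (0.414, -0.276, -0.448)

(0.414, -0.276, -0.448)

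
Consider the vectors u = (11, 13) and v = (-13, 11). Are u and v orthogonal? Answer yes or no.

u · v = 11·(-13) + 13·11 = -143 + 143 = 0
Zero, so the vectors are orthogonal.

yes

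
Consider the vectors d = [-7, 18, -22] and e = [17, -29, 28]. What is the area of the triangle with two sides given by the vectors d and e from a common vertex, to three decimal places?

i: 18·28 - (-22)·(-29) = 504 - 638 = -134
j: (-22)·17 - (-7)·28 = -374 - (-196) = -178
k: (-7)·(-29) - 18·17 = 203 - 306 = -103
d × e = (-134, -178, -103)
|d × e| = √((-134)² + (-178)² + (-103)²) = √60249 ≈ 245.4567
area = ½ · 245.4567 ≈ 122.728

122.728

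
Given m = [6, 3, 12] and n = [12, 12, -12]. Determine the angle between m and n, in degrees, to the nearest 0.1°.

m · n = 6·12 + 3·12 + 12·(-12) = 72 + 36 - 144 = -36
|m|² = 36 + 9 + 144 = 189,  |m| = √189 ≈ 13.747727
|n|² = 144 + 144 + 144 = 432,  |n| = √432 ≈ 20.784610
cos θ = -36 / (13.747727 · 20.784610) ≈ -0.12599
θ = arccos(-0.12599) ≈ 97.2°

97.2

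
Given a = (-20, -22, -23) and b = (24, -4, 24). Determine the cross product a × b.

(-620, -72, 608)

i: (-22)·24 - (-23)·(-4) = -528 - 92 = -620
j: (-23)·24 - (-20)·24 = -552 - (-480) = -72
k: (-20)·(-4) - (-22)·24 = 80 - (-528) = 608
a × b = (-620, -72, 608)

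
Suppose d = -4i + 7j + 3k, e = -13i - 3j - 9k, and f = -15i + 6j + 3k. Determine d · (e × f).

669

e × f:
i: (-3)·3 - (-9)·6 = -9 - (-54) = 45
j: (-9)·(-15) - (-13)·3 = 135 - (-39) = 174
k: (-13)·6 - (-3)·(-15) = -78 - 45 = -123
e × f = (45, 174, -123)
d · (e × f) = (-4)·45 + 7·174 + 3·(-123) = -180 + 1218 - 369 = 669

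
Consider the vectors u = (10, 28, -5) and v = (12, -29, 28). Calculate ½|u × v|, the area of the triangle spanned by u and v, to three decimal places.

478.486

i: 28·28 - (-5)·(-29) = 784 - 145 = 639
j: (-5)·12 - 10·28 = -60 - 280 = -340
k: 10·(-29) - 28·12 = -290 - 336 = -626
u × v = (639, -340, -626)
|u × v| = √(639² + (-340)² + (-626)²) = √915797 ≈ 956.9728
area = ½ · 956.9728 ≈ 478.486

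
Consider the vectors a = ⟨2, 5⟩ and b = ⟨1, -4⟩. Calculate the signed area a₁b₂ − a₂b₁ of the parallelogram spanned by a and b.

-13

2·(-4) - 5·1 = -8 - 5 = -13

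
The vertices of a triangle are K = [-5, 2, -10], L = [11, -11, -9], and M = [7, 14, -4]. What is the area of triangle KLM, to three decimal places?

184.567

KL = (16, -13, 1),  KM = (12, 12, 6)
i: (-13)·6 - 1·12 = -78 - 12 = -90
j: 1·12 - 16·6 = 12 - 96 = -84
k: 16·12 - (-13)·12 = 192 - (-156) = 348
KL × KM = (-90, -84, 348)
|KL × KM| = √136260 ≈ 369.1341
area = ½ · 369.1341 ≈ 184.567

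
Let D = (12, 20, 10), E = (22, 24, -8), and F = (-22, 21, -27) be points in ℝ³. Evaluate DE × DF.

DE = (10, 4, -18)
DF = (-34, 1, -37)
i: 4·(-37) - (-18)·1 = -148 - (-18) = -130
j: (-18)·(-34) - 10·(-37) = 612 - (-370) = 982
k: 10·1 - 4·(-34) = 10 - (-136) = 146
DE × DF = (-130, 982, 146)

(-130, 982, 146)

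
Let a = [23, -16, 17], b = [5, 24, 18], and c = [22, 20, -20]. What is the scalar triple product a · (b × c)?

b × c:
i: 24·(-20) - 18·20 = -480 - 360 = -840
j: 18·22 - 5·(-20) = 396 - (-100) = 496
k: 5·20 - 24·22 = 100 - 528 = -428
b × c = (-840, 496, -428)
a · (b × c) = 23·(-840) + (-16)·496 + 17·(-428) = -19320 - 7936 - 7276 = -34532

-34532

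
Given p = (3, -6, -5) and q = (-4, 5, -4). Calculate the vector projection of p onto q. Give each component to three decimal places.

(1.544, -1.930, 1.544)

p · q = 3·(-4) + (-6)·5 + (-5)·(-4) = -12 - 30 + 20 = -22
|q|² = 16 + 25 + 16 = 57
proj_q p = (-22/57) · (-4, 5, -4) ≈ (1.544, -1.930, 1.544)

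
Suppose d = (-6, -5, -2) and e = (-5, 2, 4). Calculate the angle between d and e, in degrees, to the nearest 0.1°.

d · e = (-6)·(-5) + (-5)·2 + (-2)·4 = 30 - 10 - 8 = 12
|d|² = 36 + 25 + 4 = 65,  |d| = √65 ≈ 8.062258
|e|² = 25 + 4 + 16 = 45,  |e| = √45 ≈ 6.708204
cos θ = 12 / (8.062258 · 6.708204) ≈ 0.22188
θ = arccos(0.22188) ≈ 77.2°

77.2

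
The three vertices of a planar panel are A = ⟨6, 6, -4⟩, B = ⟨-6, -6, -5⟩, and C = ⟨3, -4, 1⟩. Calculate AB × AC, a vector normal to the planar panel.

(-70, 63, 84)

AB = (-12, -12, -1)
AC = (-3, -10, 5)
i: (-12)·5 - (-1)·(-10) = -60 - 10 = -70
j: (-1)·(-3) - (-12)·5 = 3 - (-60) = 63
k: (-12)·(-10) - (-12)·(-3) = 120 - 36 = 84
AB × AC = (-70, 63, 84)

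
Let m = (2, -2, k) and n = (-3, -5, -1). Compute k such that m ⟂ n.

m · n = 2·(-3) + (-2)·(-5) + k·(-1) = 4 - 1k
Set equal to 0: -1k = -4, so k = 4.

4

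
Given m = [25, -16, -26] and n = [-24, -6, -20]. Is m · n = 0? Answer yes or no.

m · n = 25·(-24) + (-16)·(-6) + (-26)·(-20) = -600 + 96 + 520 = 16
Nonzero, so the vectors are not orthogonal.

no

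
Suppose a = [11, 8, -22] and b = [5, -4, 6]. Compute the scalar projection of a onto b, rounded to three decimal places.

a · b = 11·5 + 8·(-4) + (-22)·6 = 55 - 32 - 132 = -109
|b| = √(25 + 16 + 36) = √77 ≈ 8.7750
comp_b a = -109 / √77 ≈ -12.422

-12.422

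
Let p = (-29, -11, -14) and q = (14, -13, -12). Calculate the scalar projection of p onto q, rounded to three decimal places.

-4.211

p · q = (-29)·14 + (-11)·(-13) + (-14)·(-12) = -406 + 143 + 168 = -95
|q| = √(196 + 169 + 144) = √509 ≈ 22.5610
comp_q p = -95 / √509 ≈ -4.211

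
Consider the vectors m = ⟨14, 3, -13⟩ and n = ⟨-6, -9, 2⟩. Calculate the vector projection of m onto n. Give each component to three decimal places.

(6.793, 10.190, -2.264)

m · n = 14·(-6) + 3·(-9) + (-13)·2 = -84 - 27 - 26 = -137
|n|² = 36 + 81 + 4 = 121
proj_n m = (-137/121) · (-6, -9, 2) ≈ (6.793, 10.190, -2.264)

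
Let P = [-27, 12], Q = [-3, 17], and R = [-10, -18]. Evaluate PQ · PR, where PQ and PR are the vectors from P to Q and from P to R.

PQ = Q − P = (24, 5)
PR = R − P = (17, -30)
PQ · PR = 24·17 + 5·(-30) = 408 - 150 = 258

258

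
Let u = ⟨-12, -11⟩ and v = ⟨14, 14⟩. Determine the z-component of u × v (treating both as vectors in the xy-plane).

-14

(-12)·14 - (-11)·14 = -168 - (-154) = -14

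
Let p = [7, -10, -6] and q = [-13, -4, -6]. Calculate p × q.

(36, 120, -158)

i: (-10)·(-6) - (-6)·(-4) = 60 - 24 = 36
j: (-6)·(-13) - 7·(-6) = 78 - (-42) = 120
k: 7·(-4) - (-10)·(-13) = -28 - 130 = -158
p × q = (36, 120, -158)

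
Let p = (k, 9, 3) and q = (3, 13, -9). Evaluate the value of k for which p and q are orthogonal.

p · q = k·3 + 9·13 + 3·(-9) = 90 + 3k
Set equal to 0: 3k = -90, so k = -30.

-30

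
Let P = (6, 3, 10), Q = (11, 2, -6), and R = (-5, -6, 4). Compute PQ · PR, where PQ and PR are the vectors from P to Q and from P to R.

PQ = Q − P = (5, -1, -16)
PR = R − P = (-11, -9, -6)
PQ · PR = 5·(-11) + (-1)·(-9) + (-16)·(-6) = -55 + 9 + 96 = 50

50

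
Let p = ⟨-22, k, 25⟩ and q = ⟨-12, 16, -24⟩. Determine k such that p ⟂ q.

21

p · q = (-22)·(-12) + k·16 + 25·(-24) = -336 + 16k
Set equal to 0: 16k = 336, so k = 21.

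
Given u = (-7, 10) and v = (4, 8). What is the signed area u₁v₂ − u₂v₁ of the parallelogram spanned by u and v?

(-7)·8 - 10·4 = -56 - 40 = -96

-96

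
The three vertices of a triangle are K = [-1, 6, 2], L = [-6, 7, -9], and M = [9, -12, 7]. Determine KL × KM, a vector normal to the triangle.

(-193, -85, 80)

KL = (-5, 1, -11)
KM = (10, -18, 5)
i: 1·5 - (-11)·(-18) = 5 - 198 = -193
j: (-11)·10 - (-5)·5 = -110 - (-25) = -85
k: (-5)·(-18) - 1·10 = 90 - 10 = 80
KL × KM = (-193, -85, 80)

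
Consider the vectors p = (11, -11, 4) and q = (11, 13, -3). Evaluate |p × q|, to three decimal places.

275.656

i: (-11)·(-3) - 4·13 = 33 - 52 = -19
j: 4·11 - 11·(-3) = 44 - (-33) = 77
k: 11·13 - (-11)·11 = 143 - (-121) = 264
p × q = (-19, 77, 264)
|p × q| = √((-19)² + 77² + 264²) = √75986 ≈ 275.6556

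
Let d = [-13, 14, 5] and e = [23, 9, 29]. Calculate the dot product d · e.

d · e = (-13)·23 + 14·9 + 5·29 = -299 + 126 + 145 = -28

-28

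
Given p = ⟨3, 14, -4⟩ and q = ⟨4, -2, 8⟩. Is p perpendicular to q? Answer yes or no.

p · q = 3·4 + 14·(-2) + (-4)·8 = 12 - 28 - 32 = -48
Nonzero, so the vectors are not orthogonal.

no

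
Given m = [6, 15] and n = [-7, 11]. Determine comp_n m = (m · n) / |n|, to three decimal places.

9.434

m · n = 6·(-7) + 15·11 = -42 + 165 = 123
|n| = √(49 + 121) = √170 ≈ 13.0384
comp_n m = 123 / √170 ≈ 9.434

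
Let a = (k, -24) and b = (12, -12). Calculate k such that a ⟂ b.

-24

a · b = k·12 + (-24)·(-12) = 288 + 12k
Set equal to 0: 12k = -288, so k = -24.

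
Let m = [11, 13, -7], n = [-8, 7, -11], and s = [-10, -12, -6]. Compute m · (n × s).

n × s:
i: 7·(-6) - (-11)·(-12) = -42 - 132 = -174
j: (-11)·(-10) - (-8)·(-6) = 110 - 48 = 62
k: (-8)·(-12) - 7·(-10) = 96 - (-70) = 166
n × s = (-174, 62, 166)
m · (n × s) = 11·(-174) + 13·62 + (-7)·166 = -1914 + 806 - 1162 = -2270

-2270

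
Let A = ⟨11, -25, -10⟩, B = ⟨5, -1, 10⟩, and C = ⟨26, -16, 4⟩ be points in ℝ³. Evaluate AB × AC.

AB = (-6, 24, 20)
AC = (15, 9, 14)
i: 24·14 - 20·9 = 336 - 180 = 156
j: 20·15 - (-6)·14 = 300 - (-84) = 384
k: (-6)·9 - 24·15 = -54 - 360 = -414
AB × AC = (156, 384, -414)

(156, 384, -414)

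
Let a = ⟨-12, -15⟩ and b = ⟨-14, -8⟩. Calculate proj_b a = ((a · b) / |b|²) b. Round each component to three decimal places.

a · b = (-12)·(-14) + (-15)·(-8) = 168 + 120 = 288
|b|² = 196 + 64 = 260
proj_b a = (288/260) · (-14, -8) ≈ (-15.508, -8.862)

(-15.508, -8.862)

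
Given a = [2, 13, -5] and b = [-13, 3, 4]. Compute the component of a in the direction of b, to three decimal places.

-0.503

a · b = 2·(-13) + 13·3 + (-5)·4 = -26 + 39 - 20 = -7
|b| = √(169 + 9 + 16) = √194 ≈ 13.9284
comp_b a = -7 / √194 ≈ -0.503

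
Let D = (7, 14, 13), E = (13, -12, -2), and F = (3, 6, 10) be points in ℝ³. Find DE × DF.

DE = (6, -26, -15)
DF = (-4, -8, -3)
i: (-26)·(-3) - (-15)·(-8) = 78 - 120 = -42
j: (-15)·(-4) - 6·(-3) = 60 - (-18) = 78
k: 6·(-8) - (-26)·(-4) = -48 - 104 = -152
DE × DF = (-42, 78, -152)

(-42, 78, -152)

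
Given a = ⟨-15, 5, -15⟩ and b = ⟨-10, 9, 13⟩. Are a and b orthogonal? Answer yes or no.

a · b = (-15)·(-10) + 5·9 + (-15)·13 = 150 + 45 - 195 = 0
Zero, so the vectors are orthogonal.

yes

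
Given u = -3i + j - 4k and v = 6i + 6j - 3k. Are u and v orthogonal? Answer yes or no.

u · v = (-3)·6 + 1·6 + (-4)·(-3) = -18 + 6 + 12 = 0
Zero, so the vectors are orthogonal.

yes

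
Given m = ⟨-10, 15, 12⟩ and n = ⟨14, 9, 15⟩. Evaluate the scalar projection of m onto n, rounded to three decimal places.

7.811

m · n = (-10)·14 + 15·9 + 12·15 = -140 + 135 + 180 = 175
|n| = √(196 + 81 + 225) = √502 ≈ 22.4054
comp_n m = 175 / √502 ≈ 7.811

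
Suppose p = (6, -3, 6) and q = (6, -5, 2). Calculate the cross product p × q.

(24, 24, -12)

i: (-3)·2 - 6·(-5) = -6 - (-30) = 24
j: 6·6 - 6·2 = 36 - 12 = 24
k: 6·(-5) - (-3)·6 = -30 - (-18) = -12
p × q = (24, 24, -12)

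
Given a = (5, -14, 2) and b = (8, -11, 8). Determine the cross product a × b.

(-90, -24, 57)

i: (-14)·8 - 2·(-11) = -112 - (-22) = -90
j: 2·8 - 5·8 = 16 - 40 = -24
k: 5·(-11) - (-14)·8 = -55 - (-112) = 57
a × b = (-90, -24, 57)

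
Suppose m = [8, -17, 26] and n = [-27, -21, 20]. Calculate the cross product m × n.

(206, -862, -627)

i: (-17)·20 - 26·(-21) = -340 - (-546) = 206
j: 26·(-27) - 8·20 = -702 - 160 = -862
k: 8·(-21) - (-17)·(-27) = -168 - 459 = -627
m × n = (206, -862, -627)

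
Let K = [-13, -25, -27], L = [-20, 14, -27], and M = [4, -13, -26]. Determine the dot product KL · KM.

KL = L − K = (-7, 39, 0)
KM = M − K = (17, 12, 1)
KL · KM = (-7)·17 + 39·12 + 0·1 = -119 + 468 + 0 = 349

349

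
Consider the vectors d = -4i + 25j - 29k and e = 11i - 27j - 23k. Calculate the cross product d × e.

i: 25·(-23) - (-29)·(-27) = -575 - 783 = -1358
j: (-29)·11 - (-4)·(-23) = -319 - 92 = -411
k: (-4)·(-27) - 25·11 = 108 - 275 = -167
d × e = (-1358, -411, -167)

(-1358, -411, -167)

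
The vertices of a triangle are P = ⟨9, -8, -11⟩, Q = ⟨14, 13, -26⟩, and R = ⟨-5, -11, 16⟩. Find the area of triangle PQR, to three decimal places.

298.308

PQ = (5, 21, -15),  PR = (-14, -3, 27)
i: 21·27 - (-15)·(-3) = 567 - 45 = 522
j: (-15)·(-14) - 5·27 = 210 - 135 = 75
k: 5·(-3) - 21·(-14) = -15 - (-294) = 279
PQ × PR = (522, 75, 279)
|PQ × PR| = √355950 ≈ 596.6155
area = ½ · 596.6155 ≈ 298.308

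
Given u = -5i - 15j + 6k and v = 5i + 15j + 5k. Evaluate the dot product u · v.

u · v = (-5)·5 + (-15)·15 + 6·5 = -25 - 225 + 30 = -220

-220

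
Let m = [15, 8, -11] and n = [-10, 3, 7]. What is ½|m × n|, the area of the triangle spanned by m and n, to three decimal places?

i: 8·7 - (-11)·3 = 56 - (-33) = 89
j: (-11)·(-10) - 15·7 = 110 - 105 = 5
k: 15·3 - 8·(-10) = 45 - (-80) = 125
m × n = (89, 5, 125)
|m × n| = √(89² + 5² + 125²) = √23571 ≈ 153.5285
area = ½ · 153.5285 ≈ 76.764

76.764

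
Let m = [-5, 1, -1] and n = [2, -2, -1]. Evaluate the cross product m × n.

i: 1·(-1) - (-1)·(-2) = -1 - 2 = -3
j: (-1)·2 - (-5)·(-1) = -2 - 5 = -7
k: (-5)·(-2) - 1·2 = 10 - 2 = 8
m × n = (-3, -7, 8)

(-3, -7, 8)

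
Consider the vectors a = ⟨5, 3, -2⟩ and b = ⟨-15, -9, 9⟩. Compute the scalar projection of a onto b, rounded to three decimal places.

a · b = 5·(-15) + 3·(-9) + (-2)·9 = -75 - 27 - 18 = -120
|b| = √(225 + 81 + 81) = √387 ≈ 19.6723
comp_b a = -120 / √387 ≈ -6.100

-6.100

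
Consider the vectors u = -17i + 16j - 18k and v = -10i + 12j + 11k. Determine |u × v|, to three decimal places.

i: 16·11 - (-18)·12 = 176 - (-216) = 392
j: (-18)·(-10) - (-17)·11 = 180 - (-187) = 367
k: (-17)·12 - 16·(-10) = -204 - (-160) = -44
u × v = (392, 367, -44)
|u × v| = √(392² + 367² + (-44)²) = √290289 ≈ 538.7847

538.785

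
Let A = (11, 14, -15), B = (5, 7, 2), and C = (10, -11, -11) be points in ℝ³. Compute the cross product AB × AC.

(397, 7, 143)

AB = (-6, -7, 17)
AC = (-1, -25, 4)
i: (-7)·4 - 17·(-25) = -28 - (-425) = 397
j: 17·(-1) - (-6)·4 = -17 - (-24) = 7
k: (-6)·(-25) - (-7)·(-1) = 150 - 7 = 143
AB × AC = (397, 7, 143)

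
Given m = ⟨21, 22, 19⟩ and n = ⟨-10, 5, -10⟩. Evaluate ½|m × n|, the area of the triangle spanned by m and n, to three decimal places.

i: 22·(-10) - 19·5 = -220 - 95 = -315
j: 19·(-10) - 21·(-10) = -190 - (-210) = 20
k: 21·5 - 22·(-10) = 105 - (-220) = 325
m × n = (-315, 20, 325)
|m × n| = √((-315)² + 20² + 325²) = √205250 ≈ 453.0453
area = ½ · 453.0453 ≈ 226.523

226.523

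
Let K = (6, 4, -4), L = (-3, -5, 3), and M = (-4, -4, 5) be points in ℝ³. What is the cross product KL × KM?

(-25, 11, -18)

KL = (-9, -9, 7)
KM = (-10, -8, 9)
i: (-9)·9 - 7·(-8) = -81 - (-56) = -25
j: 7·(-10) - (-9)·9 = -70 - (-81) = 11
k: (-9)·(-8) - (-9)·(-10) = 72 - 90 = -18
KL × KM = (-25, 11, -18)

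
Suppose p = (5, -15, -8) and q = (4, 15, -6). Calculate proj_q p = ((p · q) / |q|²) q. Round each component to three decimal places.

p · q = 5·4 + (-15)·15 + (-8)·(-6) = 20 - 225 + 48 = -157
|q|² = 16 + 225 + 36 = 277
proj_q p = (-157/277) · (4, 15, -6) ≈ (-2.267, -8.502, 3.401)

(-2.267, -8.502, 3.401)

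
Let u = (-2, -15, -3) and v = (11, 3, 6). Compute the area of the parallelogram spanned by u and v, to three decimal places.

179.675

i: (-15)·6 - (-3)·3 = -90 - (-9) = -81
j: (-3)·11 - (-2)·6 = -33 - (-12) = -21
k: (-2)·3 - (-15)·11 = -6 - (-165) = 159
u × v = (-81, -21, 159)
|u × v| = √((-81)² + (-21)² + 159²) = √32283 ≈ 179.6747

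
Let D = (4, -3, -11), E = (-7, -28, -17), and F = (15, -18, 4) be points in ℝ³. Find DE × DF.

(-465, 99, 440)

DE = (-11, -25, -6)
DF = (11, -15, 15)
i: (-25)·15 - (-6)·(-15) = -375 - 90 = -465
j: (-6)·11 - (-11)·15 = -66 - (-165) = 99
k: (-11)·(-15) - (-25)·11 = 165 - (-275) = 440
DE × DF = (-465, 99, 440)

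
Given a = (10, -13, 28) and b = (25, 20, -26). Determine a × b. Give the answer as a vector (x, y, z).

(-222, 960, 525)

i: (-13)·(-26) - 28·20 = 338 - 560 = -222
j: 28·25 - 10·(-26) = 700 - (-260) = 960
k: 10·20 - (-13)·25 = 200 - (-325) = 525
a × b = (-222, 960, 525)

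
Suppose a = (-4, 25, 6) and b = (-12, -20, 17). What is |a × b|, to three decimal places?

i: 25·17 - 6·(-20) = 425 - (-120) = 545
j: 6·(-12) - (-4)·17 = -72 - (-68) = -4
k: (-4)·(-20) - 25·(-12) = 80 - (-300) = 380
a × b = (545, -4, 380)
|a × b| = √(545² + (-4)² + 380²) = √441441 ≈ 664.4103

664.410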